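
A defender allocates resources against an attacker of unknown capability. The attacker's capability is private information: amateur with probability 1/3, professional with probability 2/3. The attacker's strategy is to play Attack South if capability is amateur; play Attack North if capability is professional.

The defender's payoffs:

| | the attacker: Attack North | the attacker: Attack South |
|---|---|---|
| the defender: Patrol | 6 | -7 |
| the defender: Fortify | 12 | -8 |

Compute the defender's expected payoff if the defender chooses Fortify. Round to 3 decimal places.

5.333

E[Fortify] = 1/3·(-8) + 2/3·12 = (-8/3) + 8 = 16/3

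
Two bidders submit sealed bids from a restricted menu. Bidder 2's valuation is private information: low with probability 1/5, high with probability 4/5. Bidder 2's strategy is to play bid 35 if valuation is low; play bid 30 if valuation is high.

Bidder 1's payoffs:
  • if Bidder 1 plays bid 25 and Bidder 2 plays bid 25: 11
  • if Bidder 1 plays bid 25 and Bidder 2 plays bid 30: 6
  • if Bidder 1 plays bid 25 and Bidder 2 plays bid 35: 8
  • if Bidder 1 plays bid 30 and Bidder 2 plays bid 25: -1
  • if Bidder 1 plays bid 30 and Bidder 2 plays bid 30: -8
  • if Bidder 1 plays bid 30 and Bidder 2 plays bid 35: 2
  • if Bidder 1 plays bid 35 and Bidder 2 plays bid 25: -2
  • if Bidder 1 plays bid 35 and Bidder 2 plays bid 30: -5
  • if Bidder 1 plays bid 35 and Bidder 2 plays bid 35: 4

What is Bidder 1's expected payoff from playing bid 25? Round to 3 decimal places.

6.400

E[bid 25] = 1/5·8 + 4/5·6 = 8/5 + 24/5 = 32/5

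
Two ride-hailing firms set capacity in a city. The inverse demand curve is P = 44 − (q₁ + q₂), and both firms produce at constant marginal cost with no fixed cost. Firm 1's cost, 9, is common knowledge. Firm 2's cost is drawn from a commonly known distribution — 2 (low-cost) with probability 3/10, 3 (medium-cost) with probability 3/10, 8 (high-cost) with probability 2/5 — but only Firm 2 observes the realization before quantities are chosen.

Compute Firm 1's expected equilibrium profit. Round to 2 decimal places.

Each type of Firm 2 best-responds to q₁; Firm 1 best-responds to the expected q₂ over Firm 2's types.
Firm 2 with cost c maximizes (44 − (q₁+q₂) − c)·q₂, giving q₂(c) = (44 − c − q₁)/2.
E[c₂] = 3/10·2 + 3/10·3 + 2/5·8 = 4.7
Firm 1's FOC against E[q₂] yields q₁ = (44 − 2·9 + E[c₂])/3 = (44 − 18 + 4.7)/3 = 10.2333.
E[P] = 44 − (q₁ + E[q₂]) = 19.2333; Firm 1's expected profit = (E[P] − 9)·q₁ = (19.2333 − 9)·10.2333 = 104.721.

104.72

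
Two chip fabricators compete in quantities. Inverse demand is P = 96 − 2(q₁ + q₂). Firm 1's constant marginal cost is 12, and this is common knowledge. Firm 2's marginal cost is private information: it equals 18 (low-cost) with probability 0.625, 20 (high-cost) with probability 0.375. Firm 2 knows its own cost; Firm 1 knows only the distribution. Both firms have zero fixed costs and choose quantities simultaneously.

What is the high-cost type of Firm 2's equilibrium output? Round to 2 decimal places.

Type-c best response for Firm 2: q₂(c) = (96 − c)/4 − q₁/2.
Firm 1 maximizes expected profit; its first-order condition is 96 − 4q₁ − 2E[q₂] − 12 = 0.
Substituting E[q₂] and solving: E[c₂] = 18.75, so q₁ = (96 − 2·12 + 18.75)/6 = 15.125.
q₂(high-cost) = (96 − 20 − 2·15.125)/4 = 11.4375.

11.44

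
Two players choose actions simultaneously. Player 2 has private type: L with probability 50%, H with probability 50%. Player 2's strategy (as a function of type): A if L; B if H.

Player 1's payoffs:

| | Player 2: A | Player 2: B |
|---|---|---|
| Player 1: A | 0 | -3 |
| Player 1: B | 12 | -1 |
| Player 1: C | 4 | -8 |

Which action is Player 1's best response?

Compute Player 1's expected payoff for each action, taking the expectation over Player 2's type.
E[A] = 0.5·(0) + 0.5·(-3) = -1.5
E[B] = 0.5·(12) + 0.5·(-1) = 5.5
E[C] = 0.5·(4) + 0.5·(-8) = -2
Best response: B (5.5 is the largest).

B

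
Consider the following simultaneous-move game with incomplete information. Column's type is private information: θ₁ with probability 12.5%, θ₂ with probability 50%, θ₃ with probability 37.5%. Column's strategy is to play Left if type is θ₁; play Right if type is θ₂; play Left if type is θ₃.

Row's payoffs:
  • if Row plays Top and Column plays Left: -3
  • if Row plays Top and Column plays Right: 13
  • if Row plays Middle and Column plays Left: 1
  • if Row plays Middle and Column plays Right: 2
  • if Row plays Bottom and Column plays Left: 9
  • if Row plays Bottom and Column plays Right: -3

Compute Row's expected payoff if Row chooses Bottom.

3

E[Bottom] = 0.125·9 + 0.5·(-3) + 0.375·9 = 1.125 + (-1.5) + 3.375 = 3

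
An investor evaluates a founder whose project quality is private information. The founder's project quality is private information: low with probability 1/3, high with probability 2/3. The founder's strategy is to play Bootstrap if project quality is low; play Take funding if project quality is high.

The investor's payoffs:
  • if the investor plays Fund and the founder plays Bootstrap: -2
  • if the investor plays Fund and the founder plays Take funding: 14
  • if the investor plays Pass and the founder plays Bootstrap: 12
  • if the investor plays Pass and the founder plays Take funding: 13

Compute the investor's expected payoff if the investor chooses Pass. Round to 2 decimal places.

Take the expectation over the founder's project quality, weighting each type's action by its prior probability.
E[Pass] = 1/3·12 + 2/3·13 = 4 + 26/3 = 38/3

12.67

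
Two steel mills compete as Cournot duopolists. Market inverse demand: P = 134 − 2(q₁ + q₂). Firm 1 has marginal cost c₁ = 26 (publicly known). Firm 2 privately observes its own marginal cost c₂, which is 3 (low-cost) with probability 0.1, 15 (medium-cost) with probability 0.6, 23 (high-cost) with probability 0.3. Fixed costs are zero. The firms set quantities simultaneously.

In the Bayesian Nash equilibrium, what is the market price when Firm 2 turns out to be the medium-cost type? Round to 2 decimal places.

58.13

Type-c best response for Firm 2: q₂(c) = (134 − c)/4 − q₁/2.
Firm 1 maximizes expected profit; its first-order condition is 134 − 4q₁ − 2E[q₂] − 26 = 0.
Substituting E[q₂] and solving: E[c₂] = 16.2, so q₁ = (134 − 2·26 + 16.2)/6 = 16.3667.
q₂(medium-cost) = 21.5667, so P = 134 − 2·(16.3667 + 21.5667) = 58.1333.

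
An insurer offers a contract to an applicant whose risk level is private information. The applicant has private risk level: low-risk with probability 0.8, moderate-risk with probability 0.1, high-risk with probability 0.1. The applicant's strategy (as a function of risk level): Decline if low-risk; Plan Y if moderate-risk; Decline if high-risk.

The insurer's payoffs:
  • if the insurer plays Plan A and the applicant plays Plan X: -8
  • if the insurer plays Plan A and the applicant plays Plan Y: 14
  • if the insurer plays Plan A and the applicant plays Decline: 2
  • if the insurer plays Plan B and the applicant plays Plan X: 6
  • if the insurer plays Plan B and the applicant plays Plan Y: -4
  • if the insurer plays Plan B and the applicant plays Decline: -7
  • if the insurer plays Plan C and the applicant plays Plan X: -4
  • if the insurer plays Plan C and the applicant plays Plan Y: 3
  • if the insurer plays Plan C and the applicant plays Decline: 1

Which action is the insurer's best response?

E[Plan A] = 0.8·(2) + 0.1·(14) + 0.1·(2) = 3.2
E[Plan B] = 0.8·(-7) + 0.1·(-4) + 0.1·(-7) = -6.7
E[Plan C] = 0.8·(1) + 0.1·(3) + 0.1·(1) = 1.2
Best response: Plan A (3.2 is the largest).

Plan A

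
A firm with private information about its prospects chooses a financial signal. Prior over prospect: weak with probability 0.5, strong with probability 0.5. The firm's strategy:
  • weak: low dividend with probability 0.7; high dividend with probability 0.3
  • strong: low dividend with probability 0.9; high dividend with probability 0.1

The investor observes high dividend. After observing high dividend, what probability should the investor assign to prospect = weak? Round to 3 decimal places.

P(high dividend) = 0.5·0.3 + 0.5·0.1 = 0.2
P(weak | high dividend) = (0.5·0.3) / 0.2 = 0.15 / 0.2 = 0.75

0.750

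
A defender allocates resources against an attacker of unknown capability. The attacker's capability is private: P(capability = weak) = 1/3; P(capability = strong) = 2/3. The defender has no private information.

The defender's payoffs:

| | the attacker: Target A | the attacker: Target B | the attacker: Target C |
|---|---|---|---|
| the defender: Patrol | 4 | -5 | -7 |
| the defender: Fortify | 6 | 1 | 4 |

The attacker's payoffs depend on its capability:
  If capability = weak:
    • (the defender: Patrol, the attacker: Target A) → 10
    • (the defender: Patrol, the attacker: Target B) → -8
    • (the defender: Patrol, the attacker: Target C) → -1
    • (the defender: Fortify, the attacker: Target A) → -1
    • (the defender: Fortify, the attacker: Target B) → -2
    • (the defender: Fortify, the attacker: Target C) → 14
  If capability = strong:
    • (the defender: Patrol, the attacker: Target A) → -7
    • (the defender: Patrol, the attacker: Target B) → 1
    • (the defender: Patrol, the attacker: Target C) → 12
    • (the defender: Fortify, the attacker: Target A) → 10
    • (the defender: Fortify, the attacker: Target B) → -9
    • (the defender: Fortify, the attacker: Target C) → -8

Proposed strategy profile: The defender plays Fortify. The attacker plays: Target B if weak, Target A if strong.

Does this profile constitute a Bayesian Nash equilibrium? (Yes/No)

The defender plays Fortify: E[Fortify] = 1/3·(1) + 2/3·(6) = 13/3; E[Patrol] = 1. Best-responding. ✓
The attacker (capability weak), facing Fortify: Target A gives -1, Target B gives -2, Target C gives 14. Proposed Target B is not best — profitable deviation exists. ✗
The attacker (capability strong), facing Fortify: Target A gives 10, Target B gives -9, Target C gives -8. Proposed Target A is best. ✓

No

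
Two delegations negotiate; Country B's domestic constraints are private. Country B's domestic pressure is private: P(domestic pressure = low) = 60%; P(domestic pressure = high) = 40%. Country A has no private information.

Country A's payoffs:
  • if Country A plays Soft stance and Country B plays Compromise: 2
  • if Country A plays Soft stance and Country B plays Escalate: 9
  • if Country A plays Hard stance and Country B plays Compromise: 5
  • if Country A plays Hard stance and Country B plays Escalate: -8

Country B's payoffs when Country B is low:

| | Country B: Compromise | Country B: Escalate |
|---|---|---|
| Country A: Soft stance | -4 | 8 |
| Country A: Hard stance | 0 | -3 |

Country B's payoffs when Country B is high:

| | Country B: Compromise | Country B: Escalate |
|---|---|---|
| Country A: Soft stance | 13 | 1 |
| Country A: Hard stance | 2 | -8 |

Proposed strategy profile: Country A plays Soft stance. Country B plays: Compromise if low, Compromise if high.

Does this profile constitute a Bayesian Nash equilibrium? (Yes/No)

No

Country A plays Soft stance: E[Soft stance] = 0.6·(2) + 0.4·(2) = 2; E[Hard stance] = 5. Not best-responding. ✗
Country B (domestic pressure low), facing Soft stance: Compromise gives -4, Escalate gives 8. Proposed Compromise is not best — profitable deviation exists. ✗
Country B (domestic pressure high), facing Soft stance: Compromise gives 13, Escalate gives 1. Proposed Compromise is best. ✓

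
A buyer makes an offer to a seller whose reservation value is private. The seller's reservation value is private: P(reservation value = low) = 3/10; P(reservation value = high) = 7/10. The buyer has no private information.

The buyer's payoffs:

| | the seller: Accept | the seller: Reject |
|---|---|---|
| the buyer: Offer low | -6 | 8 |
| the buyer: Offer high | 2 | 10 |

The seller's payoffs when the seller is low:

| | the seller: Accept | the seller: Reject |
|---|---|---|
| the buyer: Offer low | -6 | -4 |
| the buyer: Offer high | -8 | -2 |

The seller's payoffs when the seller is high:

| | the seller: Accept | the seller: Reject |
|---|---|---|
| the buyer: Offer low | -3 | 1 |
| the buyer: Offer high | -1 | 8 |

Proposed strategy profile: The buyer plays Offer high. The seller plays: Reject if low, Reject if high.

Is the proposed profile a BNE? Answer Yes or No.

The buyer plays Offer high: E[Offer high] = 3/10·(10) + 7/10·(10) = 10; E[Offer low] = 8. Best-responding. ✓
The seller (reservation value low), facing Offer high: Accept gives -8, Reject gives -2. Proposed Reject is best. ✓
The seller (reservation value high), facing Offer high: Accept gives -1, Reject gives 8. Proposed Reject is best. ✓

Yes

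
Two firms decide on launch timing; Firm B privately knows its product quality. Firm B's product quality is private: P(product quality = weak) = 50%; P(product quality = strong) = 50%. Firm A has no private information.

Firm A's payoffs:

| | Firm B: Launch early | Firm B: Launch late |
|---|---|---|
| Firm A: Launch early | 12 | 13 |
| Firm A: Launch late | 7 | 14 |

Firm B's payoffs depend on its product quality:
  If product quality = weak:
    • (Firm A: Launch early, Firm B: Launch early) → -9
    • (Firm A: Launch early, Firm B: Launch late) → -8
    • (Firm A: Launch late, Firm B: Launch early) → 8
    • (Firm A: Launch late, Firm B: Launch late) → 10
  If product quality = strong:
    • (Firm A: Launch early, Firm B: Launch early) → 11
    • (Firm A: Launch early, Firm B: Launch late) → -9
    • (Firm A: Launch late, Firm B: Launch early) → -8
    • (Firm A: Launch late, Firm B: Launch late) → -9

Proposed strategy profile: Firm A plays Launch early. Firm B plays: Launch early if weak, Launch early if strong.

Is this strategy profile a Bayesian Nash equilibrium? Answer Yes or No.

A profile is a BNE iff every type of every player is best-responding given beliefs about the other side.
Firm A plays Launch early: E[Launch early] = 0.5·(12) + 0.5·(12) = 12; E[Launch late] = 7. Best-responding. ✓
Firm B (product quality weak), facing Launch early: Launch early gives -9, Launch late gives -8. Proposed Launch early is not best — profitable deviation exists. ✗
Firm B (product quality strong), facing Launch early: Launch early gives 11, Launch late gives -9. Proposed Launch early is best. ✓

No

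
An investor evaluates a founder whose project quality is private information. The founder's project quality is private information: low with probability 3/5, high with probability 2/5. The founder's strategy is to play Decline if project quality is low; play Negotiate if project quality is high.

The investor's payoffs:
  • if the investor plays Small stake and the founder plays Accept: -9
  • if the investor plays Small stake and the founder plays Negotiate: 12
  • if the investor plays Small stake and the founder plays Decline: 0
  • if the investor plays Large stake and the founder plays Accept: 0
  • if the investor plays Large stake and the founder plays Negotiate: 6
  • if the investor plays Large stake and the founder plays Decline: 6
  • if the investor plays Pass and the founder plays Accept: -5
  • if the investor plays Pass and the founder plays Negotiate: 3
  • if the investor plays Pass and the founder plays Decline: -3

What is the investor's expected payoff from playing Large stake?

6

Take the expectation over the founder's project quality, weighting each type's action by its prior probability.
E[Large stake] = 3/5·6 + 2/5·6 = 18/5 + 12/5 = 6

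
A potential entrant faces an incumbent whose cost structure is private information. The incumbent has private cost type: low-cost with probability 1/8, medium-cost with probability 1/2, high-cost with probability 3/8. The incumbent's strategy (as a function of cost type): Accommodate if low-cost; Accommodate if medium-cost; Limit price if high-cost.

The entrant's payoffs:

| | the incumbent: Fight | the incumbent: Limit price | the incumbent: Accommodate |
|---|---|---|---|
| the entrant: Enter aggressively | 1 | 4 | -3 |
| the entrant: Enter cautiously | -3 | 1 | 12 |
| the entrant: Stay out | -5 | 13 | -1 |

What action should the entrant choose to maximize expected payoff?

Compute the entrant's expected payoff for each action, taking the expectation over the incumbent's type.
E[Enter aggressively] = 1/8·(-3) + 1/2·(-3) + 3/8·(4) = -3/8
E[Enter cautiously] = 1/8·(12) + 1/2·(12) + 3/8·(1) = 63/8
E[Stay out] = 1/8·(-1) + 1/2·(-1) + 3/8·(13) = 17/4
Best response: Enter cautiously (63/8 is the largest).

Enter cautiously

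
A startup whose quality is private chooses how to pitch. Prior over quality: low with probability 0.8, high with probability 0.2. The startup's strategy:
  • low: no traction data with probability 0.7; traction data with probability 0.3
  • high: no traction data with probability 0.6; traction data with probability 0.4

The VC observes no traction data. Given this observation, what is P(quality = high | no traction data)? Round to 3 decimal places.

P(no traction data) = 0.8·0.7 + 0.2·0.6 = 0.68
P(high | no traction data) = (0.2·0.6) / 0.68 = 0.12 / 0.68 = 0.176471

0.176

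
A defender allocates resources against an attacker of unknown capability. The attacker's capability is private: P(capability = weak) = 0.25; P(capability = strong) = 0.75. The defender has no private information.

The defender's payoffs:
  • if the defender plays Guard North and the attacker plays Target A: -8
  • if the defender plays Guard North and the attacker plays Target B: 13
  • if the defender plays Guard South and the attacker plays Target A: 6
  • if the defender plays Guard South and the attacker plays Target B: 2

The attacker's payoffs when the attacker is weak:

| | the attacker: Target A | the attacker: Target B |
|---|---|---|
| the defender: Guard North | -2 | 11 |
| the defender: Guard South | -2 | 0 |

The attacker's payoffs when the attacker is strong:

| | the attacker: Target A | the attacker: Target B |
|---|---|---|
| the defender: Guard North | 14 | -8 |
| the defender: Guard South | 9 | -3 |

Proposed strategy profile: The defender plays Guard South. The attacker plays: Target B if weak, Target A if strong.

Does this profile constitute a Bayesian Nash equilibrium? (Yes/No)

Yes

A profile is a BNE iff every type of every player is best-responding given beliefs about the other side.
The defender plays Guard South: E[Guard South] = 0.25·(2) + 0.75·(6) = 5; E[Guard North] = -2.75. Best-responding. ✓
The attacker (capability weak), facing Guard South: Target A gives -2, Target B gives 0. Proposed Target B is best. ✓
The attacker (capability strong), facing Guard South: Target A gives 9, Target B gives -3. Proposed Target A is best. ✓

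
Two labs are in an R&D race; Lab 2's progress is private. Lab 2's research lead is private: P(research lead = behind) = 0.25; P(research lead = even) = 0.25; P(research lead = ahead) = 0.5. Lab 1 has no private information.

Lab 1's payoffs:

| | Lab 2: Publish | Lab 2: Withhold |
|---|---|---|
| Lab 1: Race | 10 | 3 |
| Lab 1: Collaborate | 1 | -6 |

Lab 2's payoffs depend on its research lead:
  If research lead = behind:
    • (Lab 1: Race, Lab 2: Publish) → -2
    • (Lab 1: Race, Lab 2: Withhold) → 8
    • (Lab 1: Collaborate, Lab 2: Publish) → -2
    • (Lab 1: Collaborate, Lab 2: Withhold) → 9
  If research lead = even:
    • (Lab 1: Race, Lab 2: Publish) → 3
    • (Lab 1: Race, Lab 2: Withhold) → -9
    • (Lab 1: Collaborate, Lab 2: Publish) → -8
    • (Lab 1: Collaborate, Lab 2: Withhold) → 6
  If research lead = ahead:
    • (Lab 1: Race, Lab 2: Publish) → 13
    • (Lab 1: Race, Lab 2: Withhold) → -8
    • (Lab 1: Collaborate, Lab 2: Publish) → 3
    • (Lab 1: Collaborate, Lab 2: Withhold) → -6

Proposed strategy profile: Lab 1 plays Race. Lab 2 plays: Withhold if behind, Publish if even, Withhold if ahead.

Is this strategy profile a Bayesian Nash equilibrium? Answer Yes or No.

No

Lab 1 plays Race: E[Race] = 0.25·(3) + 0.25·(10) + 0.5·(3) = 4.75; E[Collaborate] = -4.25. Best-responding. ✓
Lab 2 (research lead behind), facing Race: Publish gives -2, Withhold gives 8. Proposed Withhold is best. ✓
Lab 2 (research lead even), facing Race: Publish gives 3, Withhold gives -9. Proposed Publish is best. ✓
Lab 2 (research lead ahead), facing Race: Publish gives 13, Withhold gives -8. Proposed Withhold is not best — profitable deviation exists. ✗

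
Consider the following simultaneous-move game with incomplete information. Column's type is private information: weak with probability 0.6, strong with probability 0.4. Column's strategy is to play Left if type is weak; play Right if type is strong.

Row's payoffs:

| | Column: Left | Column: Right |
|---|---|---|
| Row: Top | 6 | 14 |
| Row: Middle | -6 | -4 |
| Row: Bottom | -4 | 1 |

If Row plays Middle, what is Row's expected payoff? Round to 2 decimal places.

E[Middle] = 0.6·(-6) + 0.4·(-4) = (-3.6) + (-1.6) = -5.2

-5.20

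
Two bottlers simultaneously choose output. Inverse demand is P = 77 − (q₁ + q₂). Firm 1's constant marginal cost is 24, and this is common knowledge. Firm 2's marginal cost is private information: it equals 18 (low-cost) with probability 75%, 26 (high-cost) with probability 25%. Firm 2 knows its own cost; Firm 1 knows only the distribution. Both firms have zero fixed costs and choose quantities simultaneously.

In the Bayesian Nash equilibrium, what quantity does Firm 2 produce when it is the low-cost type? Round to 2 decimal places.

21.33

Each type of Firm 2 best-responds to q₁; Firm 1 best-responds to the expected q₂ over Firm 2's types.
Firm 2 with cost c maximizes (77 − (q₁+q₂) − c)·q₂, giving q₂(c) = (77 − c − q₁)/2.
E[c₂] = 0.75·18 + 0.25·26 = 20
Firm 1's FOC against E[q₂] yields q₁ = (77 − 2·24 + E[c₂])/3 = (77 − 48 + 20)/3 = 16.3333.
q₂(low-cost) = (77 − 18 − 16.3333)/2 = 21.3333.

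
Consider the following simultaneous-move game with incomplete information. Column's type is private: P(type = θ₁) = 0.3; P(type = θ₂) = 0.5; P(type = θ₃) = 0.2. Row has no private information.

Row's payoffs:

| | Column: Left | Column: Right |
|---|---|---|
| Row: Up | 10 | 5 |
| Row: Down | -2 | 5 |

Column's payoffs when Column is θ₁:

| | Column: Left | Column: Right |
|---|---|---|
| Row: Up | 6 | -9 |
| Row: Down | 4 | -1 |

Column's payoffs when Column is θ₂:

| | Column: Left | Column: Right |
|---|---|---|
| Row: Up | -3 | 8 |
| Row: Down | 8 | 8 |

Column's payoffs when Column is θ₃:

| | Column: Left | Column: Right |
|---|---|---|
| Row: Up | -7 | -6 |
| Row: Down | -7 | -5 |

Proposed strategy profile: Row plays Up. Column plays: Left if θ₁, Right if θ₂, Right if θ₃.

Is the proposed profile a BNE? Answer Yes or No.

Yes

Row plays Up: E[Up] = 0.3·(10) + 0.5·(5) + 0.2·(5) = 6.5; E[Down] = 2.9. Best-responding. ✓
Column (type θ₁), facing Up: Left gives 6, Right gives -9. Proposed Left is best. ✓
Column (type θ₂), facing Up: Left gives -3, Right gives 8. Proposed Right is best. ✓
Column (type θ₃), facing Up: Left gives -7, Right gives -6. Proposed Right is best. ✓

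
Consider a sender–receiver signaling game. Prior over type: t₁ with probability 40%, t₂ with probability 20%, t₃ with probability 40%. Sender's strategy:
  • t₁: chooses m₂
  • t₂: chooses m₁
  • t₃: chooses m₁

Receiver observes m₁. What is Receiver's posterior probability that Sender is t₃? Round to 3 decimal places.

P(m₁) = 0.4·0 + 0.2·1 + 0.4·1 = 0.6
P(t₃ | m₁) = (0.4·1) / 0.6 = 0.4 / 0.6 = 0.666667

0.667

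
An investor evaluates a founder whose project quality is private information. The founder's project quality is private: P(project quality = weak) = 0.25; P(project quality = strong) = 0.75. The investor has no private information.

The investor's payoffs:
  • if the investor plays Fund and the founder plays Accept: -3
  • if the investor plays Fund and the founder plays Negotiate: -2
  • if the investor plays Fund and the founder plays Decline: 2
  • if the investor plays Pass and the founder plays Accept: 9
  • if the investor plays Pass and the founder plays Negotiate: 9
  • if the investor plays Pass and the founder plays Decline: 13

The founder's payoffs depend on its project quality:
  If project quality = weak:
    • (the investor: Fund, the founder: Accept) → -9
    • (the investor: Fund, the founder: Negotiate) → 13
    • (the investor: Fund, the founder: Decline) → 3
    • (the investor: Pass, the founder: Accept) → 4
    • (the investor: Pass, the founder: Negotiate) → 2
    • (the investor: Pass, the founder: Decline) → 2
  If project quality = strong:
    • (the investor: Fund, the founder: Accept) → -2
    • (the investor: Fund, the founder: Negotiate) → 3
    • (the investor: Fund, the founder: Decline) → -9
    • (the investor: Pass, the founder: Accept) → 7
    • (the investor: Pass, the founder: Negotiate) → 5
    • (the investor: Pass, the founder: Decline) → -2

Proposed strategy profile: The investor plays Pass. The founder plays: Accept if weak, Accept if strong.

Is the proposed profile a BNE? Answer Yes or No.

Yes

A profile is a BNE iff every type of every player is best-responding given beliefs about the other side.
The investor plays Pass: E[Pass] = 0.25·(9) + 0.75·(9) = 9; E[Fund] = -3. Best-responding. ✓
The founder (project quality weak), facing Pass: Accept gives 4, Negotiate gives 2, Decline gives 2. Proposed Accept is best. ✓
The founder (project quality strong), facing Pass: Accept gives 7, Negotiate gives 5, Decline gives -2. Proposed Accept is best. ✓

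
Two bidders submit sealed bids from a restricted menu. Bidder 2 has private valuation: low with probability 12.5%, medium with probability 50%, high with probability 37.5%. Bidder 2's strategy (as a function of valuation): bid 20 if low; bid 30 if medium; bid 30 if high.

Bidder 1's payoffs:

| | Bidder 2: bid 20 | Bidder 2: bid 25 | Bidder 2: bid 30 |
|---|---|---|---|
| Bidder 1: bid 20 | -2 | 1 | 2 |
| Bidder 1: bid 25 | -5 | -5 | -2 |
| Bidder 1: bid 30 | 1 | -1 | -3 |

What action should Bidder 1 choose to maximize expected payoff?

bid 20

Compute Bidder 1's expected payoff for each action, taking the expectation over Bidder 2's type.
E[bid 20] = 0.125·(-2) + 0.5·(2) + 0.375·(2) = 1.5
E[bid 25] = 0.125·(-5) + 0.5·(-2) + 0.375·(-2) = -2.375
E[bid 30] = 0.125·(1) + 0.5·(-3) + 0.375·(-3) = -2.5
Best response: bid 20 (1.5 is the largest).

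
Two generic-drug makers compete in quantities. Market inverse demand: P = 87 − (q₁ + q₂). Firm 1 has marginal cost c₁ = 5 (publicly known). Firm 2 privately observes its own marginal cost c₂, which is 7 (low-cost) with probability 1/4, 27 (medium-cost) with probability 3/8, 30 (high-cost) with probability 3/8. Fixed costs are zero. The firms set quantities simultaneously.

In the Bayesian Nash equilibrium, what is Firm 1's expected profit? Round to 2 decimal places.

1113.89

Type-c best response for Firm 2: q₂(c) = (87 − c)/2 − q₁/2.
Firm 1 maximizes expected profit; its first-order condition is 87 − 2q₁ − E[q₂] − 5 = 0.
Substituting E[q₂] and solving: E[c₂] = 23.125, so q₁ = (87 − 2·5 + 23.125)/3 = 33.375.
E[P] = 87 − (q₁ + E[q₂]) = 38.375; Firm 1's expected profit = (E[P] − 5)·q₁ = (38.375 − 5)·33.375 = 1113.89.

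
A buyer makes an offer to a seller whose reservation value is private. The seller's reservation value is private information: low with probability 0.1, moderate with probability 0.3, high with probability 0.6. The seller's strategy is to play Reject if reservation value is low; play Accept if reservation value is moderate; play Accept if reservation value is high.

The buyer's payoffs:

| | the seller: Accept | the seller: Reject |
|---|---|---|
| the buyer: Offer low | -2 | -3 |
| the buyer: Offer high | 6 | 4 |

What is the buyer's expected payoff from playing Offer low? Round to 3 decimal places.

E[Offer low] = 0.1·(-3) + 0.3·(-2) + 0.6·(-2) = (-0.3) + (-0.6) + (-1.2) = -2.1

-2.100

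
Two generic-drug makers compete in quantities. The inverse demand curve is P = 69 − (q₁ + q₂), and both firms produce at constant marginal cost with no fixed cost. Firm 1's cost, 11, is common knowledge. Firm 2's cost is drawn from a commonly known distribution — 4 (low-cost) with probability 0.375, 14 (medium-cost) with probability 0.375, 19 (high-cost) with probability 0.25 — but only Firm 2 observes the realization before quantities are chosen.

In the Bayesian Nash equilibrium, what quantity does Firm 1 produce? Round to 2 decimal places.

Type-c best response for Firm 2: q₂(c) = (69 − c)/2 − q₁/2.
Firm 1 maximizes expected profit; its first-order condition is 69 − 2q₁ − E[q₂] − 11 = 0.
Substituting E[q₂] and solving: E[c₂] = 11.5, so q₁ = (69 − 2·11 + 11.5)/3 = 19.5.

19.50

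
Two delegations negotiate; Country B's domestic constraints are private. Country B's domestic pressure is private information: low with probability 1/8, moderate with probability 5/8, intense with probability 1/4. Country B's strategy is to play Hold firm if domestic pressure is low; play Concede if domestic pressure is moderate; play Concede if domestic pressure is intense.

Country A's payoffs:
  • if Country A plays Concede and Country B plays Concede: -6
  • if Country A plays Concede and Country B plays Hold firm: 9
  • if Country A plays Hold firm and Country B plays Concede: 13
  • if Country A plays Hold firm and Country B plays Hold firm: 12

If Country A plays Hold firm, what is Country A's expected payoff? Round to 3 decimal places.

12.875

E[Hold firm] = 1/8·12 + 5/8·13 + 1/4·13 = 3/2 + 65/8 + 13/4 = 103/8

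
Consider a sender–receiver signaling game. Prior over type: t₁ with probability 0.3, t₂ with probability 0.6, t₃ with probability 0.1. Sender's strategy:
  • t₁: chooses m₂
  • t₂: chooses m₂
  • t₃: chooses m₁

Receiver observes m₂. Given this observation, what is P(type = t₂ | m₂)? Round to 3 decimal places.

0.667

Apply Bayes' rule using the sender's strategy as the likelihood.
P(m₂) = 0.3·1 + 0.6·1 + 0.1·0 = 0.9
P(t₂ | m₂) = (0.6·1) / 0.9 = 0.6 / 0.9 = 0.666667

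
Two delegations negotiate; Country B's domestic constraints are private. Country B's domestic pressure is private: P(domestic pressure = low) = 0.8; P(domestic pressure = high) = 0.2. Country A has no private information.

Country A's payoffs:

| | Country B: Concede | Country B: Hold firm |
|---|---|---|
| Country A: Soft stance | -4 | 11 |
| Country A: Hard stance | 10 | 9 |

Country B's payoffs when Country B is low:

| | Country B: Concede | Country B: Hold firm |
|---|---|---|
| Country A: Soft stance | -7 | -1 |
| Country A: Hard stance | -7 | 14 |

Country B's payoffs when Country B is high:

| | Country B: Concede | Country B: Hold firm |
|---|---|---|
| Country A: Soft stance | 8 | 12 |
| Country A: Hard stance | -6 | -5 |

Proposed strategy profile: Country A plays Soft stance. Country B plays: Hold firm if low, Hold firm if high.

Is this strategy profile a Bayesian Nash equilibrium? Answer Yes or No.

A profile is a BNE iff every type of every player is best-responding given beliefs about the other side.
Country A plays Soft stance: E[Soft stance] = 0.8·(11) + 0.2·(11) = 11; E[Hard stance] = 9. Best-responding. ✓
Country B (domestic pressure low), facing Soft stance: Concede gives -7, Hold firm gives -1. Proposed Hold firm is best. ✓
Country B (domestic pressure high), facing Soft stance: Concede gives 8, Hold firm gives 12. Proposed Hold firm is best. ✓

Yes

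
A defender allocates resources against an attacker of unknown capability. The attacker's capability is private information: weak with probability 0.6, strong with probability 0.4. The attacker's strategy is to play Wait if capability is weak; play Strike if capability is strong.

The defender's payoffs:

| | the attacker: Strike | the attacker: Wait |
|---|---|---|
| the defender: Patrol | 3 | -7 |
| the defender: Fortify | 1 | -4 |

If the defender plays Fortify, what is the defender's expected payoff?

-2

E[Fortify] = 0.6·(-4) + 0.4·1 = (-2.4) + 0.4 = -2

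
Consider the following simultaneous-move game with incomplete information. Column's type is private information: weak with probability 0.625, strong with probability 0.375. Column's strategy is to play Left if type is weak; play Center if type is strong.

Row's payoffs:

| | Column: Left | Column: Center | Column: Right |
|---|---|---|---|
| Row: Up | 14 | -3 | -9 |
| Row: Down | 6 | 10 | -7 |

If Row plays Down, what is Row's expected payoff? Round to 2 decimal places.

7.50

E[Down] = 0.625·6 + 0.375·10 = 3.75 + 3.75 = 7.5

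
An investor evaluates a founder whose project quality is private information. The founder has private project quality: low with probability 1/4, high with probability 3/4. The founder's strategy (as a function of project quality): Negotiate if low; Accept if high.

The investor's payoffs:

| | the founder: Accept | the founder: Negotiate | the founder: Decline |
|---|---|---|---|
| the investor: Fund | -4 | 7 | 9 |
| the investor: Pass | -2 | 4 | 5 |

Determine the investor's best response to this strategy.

Pass

Compute the investor's expected payoff for each action, taking the expectation over the founder's type.
E[Fund] = 1/4·(7) + 3/4·(-4) = -5/4
E[Pass] = 1/4·(4) + 3/4·(-2) = -1/2
Best response: Pass (-1/2 is the largest).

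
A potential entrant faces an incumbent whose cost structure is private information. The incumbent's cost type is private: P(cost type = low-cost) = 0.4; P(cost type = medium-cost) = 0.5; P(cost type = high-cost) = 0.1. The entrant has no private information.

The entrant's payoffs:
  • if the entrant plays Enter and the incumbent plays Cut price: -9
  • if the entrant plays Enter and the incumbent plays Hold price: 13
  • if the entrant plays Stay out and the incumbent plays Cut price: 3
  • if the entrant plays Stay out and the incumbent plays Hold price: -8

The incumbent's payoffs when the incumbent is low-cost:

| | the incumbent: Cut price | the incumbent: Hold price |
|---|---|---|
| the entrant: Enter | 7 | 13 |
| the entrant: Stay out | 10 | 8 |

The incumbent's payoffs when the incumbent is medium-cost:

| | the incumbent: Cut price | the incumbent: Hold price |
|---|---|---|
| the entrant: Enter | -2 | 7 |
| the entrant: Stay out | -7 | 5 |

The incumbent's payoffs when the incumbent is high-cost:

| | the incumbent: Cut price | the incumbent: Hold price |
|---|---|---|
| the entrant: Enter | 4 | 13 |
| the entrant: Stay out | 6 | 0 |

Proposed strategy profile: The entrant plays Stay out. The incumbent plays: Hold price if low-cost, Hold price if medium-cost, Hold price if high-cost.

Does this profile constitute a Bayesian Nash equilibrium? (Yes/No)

The entrant plays Stay out: E[Stay out] = 0.4·(-8) + 0.5·(-8) + 0.1·(-8) = -8; E[Enter] = 13. Not best-responding. ✗
The incumbent (cost type low-cost), facing Stay out: Cut price gives 10, Hold price gives 8. Proposed Hold price is not best — profitable deviation exists. ✗
The incumbent (cost type medium-cost), facing Stay out: Cut price gives -7, Hold price gives 5. Proposed Hold price is best. ✓
The incumbent (cost type high-cost), facing Stay out: Cut price gives 6, Hold price gives 0. Proposed Hold price is not best — profitable deviation exists. ✗

No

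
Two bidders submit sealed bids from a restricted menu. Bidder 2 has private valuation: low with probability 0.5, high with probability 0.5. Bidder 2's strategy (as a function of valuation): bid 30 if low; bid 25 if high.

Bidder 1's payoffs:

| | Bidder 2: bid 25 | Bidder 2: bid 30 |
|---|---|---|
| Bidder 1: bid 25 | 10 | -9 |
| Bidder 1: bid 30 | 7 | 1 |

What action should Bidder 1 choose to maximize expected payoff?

bid 30

E[bid 25] = 0.5·(-9) + 0.5·(10) = 0.5
E[bid 30] = 0.5·(1) + 0.5·(7) = 4
Best response: bid 30 (4 is the largest).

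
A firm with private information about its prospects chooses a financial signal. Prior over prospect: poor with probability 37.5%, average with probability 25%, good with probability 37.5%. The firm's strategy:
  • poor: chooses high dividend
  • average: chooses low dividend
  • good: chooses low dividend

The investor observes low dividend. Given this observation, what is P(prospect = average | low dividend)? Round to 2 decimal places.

0.40

P(low dividend) = 0.375·0 + 0.25·1 + 0.375·1 = 0.625
P(average | low dividend) = (0.25·1) / 0.625 = 0.25 / 0.625 = 0.4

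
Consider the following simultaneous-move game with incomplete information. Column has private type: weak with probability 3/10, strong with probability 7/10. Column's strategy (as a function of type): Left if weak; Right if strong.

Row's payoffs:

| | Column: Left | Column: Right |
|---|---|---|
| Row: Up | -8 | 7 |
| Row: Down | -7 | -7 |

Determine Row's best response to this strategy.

Compute Row's expected payoff for each action, taking the expectation over Column's type.
E[Up] = 3/10·(-8) + 7/10·(7) = 5/2
E[Down] = 3/10·(-7) + 7/10·(-7) = -7
Best response: Up (5/2 is the largest).

Up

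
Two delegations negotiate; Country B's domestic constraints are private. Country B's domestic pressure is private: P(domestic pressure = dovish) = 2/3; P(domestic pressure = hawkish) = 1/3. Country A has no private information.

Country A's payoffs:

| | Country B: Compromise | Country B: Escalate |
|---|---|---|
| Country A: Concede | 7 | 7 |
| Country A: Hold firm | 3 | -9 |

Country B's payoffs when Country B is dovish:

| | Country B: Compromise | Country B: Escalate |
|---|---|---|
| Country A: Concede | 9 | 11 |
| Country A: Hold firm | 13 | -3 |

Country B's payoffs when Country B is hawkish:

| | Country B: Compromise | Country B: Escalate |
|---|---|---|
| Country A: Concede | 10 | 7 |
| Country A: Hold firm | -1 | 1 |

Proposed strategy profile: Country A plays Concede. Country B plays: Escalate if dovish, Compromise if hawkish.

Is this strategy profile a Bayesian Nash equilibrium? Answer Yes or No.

Yes

A profile is a BNE iff every type of every player is best-responding given beliefs about the other side.
Country A plays Concede: E[Concede] = 2/3·(7) + 1/3·(7) = 7; E[Hold firm] = -5. Best-responding. ✓
Country B (domestic pressure dovish), facing Concede: Compromise gives 9, Escalate gives 11. Proposed Escalate is best. ✓
Country B (domestic pressure hawkish), facing Concede: Compromise gives 10, Escalate gives 7. Proposed Compromise is best. ✓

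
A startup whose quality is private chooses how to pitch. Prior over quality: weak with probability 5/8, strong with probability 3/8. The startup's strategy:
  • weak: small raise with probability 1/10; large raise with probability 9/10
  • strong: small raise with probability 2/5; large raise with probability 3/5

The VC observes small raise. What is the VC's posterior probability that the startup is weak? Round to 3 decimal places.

P(small raise) = (5/8)·(1/10) + (3/8)·(2/5) = 17/80
P(weak | small raise) = ((5/8)·(1/10)) / (17/80) = (1/16) / (17/80) = 5/17

0.294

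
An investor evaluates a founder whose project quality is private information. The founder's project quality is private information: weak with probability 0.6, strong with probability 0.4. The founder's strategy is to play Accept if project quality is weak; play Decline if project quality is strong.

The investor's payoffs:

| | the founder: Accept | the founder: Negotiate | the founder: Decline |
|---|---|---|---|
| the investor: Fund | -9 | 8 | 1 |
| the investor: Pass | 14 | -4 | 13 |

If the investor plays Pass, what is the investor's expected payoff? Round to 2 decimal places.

13.60

Take the expectation over the founder's project quality, weighting each type's action by its prior probability.
E[Pass] = 0.6·14 + 0.4·13 = 8.4 + 5.2 = 13.6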